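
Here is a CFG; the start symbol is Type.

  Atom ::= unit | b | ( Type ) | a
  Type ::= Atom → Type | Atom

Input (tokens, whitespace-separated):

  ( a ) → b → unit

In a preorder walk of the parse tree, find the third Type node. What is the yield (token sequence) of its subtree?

b → unit

[Type [Atom ( [Type [Atom a]] )] → [Type [Atom b] → [Type [Atom unit]]]]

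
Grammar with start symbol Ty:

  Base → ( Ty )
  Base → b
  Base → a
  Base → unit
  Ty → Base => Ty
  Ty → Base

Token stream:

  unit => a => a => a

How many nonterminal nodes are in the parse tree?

[Ty [Base unit] => [Ty [Base a] => [Ty [Base a] => [Ty [Base a]]]]]

8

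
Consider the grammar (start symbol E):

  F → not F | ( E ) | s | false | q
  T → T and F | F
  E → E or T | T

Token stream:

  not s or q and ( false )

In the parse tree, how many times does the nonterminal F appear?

5

[E [E [T [F not [F s]]]] or [T [T [F q]] and [F ( [E [T [F false]]] )]]]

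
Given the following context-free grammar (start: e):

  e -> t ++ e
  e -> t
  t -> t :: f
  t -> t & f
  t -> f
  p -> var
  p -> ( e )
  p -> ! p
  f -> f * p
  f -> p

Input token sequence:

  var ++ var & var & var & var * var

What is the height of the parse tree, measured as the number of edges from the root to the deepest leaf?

[e [t [f [p var]]] ++ [e [t [t [t [t [f [p var]]] & [f [p var]]] & [f [p var]]] & [f [f [p var]] * [p var]]]]]

8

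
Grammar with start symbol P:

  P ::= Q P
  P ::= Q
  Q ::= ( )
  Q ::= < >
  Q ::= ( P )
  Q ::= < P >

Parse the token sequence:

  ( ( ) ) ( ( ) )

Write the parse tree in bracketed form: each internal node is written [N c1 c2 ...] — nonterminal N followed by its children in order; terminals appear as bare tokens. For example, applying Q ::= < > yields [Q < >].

[P [Q ( [P [Q ( )]] )] [P [Q ( [P [Q ( )]] )]]]

P
Q P
( P ) P
( Q ) P
( ( ) ) P
( ( ) ) Q
( ( ) ) ( P )
( ( ) ) ( Q )
( ( ) ) ( ( ) )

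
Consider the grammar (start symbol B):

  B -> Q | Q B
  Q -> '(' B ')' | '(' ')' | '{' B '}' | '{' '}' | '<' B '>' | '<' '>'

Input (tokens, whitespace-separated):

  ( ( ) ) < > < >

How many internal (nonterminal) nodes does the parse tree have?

8

[B [Q ( [B [Q ( )]] )] [B [Q < >] [B [Q < >]]]]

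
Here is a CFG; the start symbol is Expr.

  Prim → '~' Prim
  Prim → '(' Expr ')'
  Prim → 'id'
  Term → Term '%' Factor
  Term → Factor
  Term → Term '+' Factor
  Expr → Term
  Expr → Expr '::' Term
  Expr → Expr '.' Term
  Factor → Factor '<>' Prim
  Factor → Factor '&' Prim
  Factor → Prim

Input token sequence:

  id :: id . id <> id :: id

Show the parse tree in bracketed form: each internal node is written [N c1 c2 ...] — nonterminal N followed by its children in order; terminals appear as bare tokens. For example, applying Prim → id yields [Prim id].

[Expr [Expr [Expr [Expr [Term [Factor [Prim id]]]] :: [Term [Factor [Prim id]]]] . [Term [Factor [Factor [Prim id]] <> [Prim id]]]] :: [Term [Factor [Prim id]]]]

Expr
Expr :: Term
Expr . Term :: Term
Expr :: Term . Term :: Term
Term :: Term . Term :: Term
Factor :: Term . Term :: Term
Prim :: Term . Term :: Term
id :: Term . Term :: Term
id :: Factor . Term :: Term
id :: Prim . Term :: Term
id :: id . Term :: Term
id :: id . Factor :: Term
id :: id . Factor <> Prim :: Term
id :: id . Prim <> Prim :: Term
id :: id . id <> Prim :: Term
id :: id . id <> id :: Term
id :: id . id <> id :: Factor
id :: id . id <> id :: Prim
id :: id . id <> id :: id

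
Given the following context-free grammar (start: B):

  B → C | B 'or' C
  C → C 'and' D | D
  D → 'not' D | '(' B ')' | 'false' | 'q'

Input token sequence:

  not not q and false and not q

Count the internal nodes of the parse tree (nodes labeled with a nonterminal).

[B [C [C [C [D not [D not [D q]]]] and [D false]] and [D not [D q]]]]

10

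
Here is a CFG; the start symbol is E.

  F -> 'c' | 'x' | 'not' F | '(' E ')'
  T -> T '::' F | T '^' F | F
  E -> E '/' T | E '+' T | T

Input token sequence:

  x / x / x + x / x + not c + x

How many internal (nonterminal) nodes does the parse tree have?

[E [E [E [E [E [E [E [T [F x]]] / [T [F x]]] / [T [F x]]] + [T [F x]]] / [T [F x]]] + [T [F not [F c]]]] + [T [F x]]]

22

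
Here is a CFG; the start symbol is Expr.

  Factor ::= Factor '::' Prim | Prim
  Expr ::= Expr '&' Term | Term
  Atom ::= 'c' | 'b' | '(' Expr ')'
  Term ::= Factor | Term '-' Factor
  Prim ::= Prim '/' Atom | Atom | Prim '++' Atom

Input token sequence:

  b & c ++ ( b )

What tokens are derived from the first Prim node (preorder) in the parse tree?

[Expr [Expr [Term [Factor [Prim [Atom b]]]]] & [Term [Factor [Prim [Prim [Atom c]] ++ [Atom ( [Expr [Term [Factor [Prim [Atom b]]]]] )]]]]]

b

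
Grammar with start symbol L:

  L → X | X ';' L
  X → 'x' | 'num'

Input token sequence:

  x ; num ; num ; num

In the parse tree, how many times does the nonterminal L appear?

[L [X x] ; [L [X num] ; [L [X num] ; [L [X num]]]]]

4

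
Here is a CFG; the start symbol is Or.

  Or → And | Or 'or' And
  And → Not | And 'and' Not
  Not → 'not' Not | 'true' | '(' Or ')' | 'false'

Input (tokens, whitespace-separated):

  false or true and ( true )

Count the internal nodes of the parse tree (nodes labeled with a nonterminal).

11

[Or [Or [And [Not false]]] or [And [And [Not true]] and [Not ( [Or [And [Not true]]] )]]]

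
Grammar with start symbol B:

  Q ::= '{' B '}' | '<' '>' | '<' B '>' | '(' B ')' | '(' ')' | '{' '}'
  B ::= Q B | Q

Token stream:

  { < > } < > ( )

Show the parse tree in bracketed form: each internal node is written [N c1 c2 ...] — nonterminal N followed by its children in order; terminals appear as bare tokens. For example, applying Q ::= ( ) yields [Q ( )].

B
Q B
{ B } B
{ Q } B
{ < > } B
{ < > } Q B
{ < > } < > B
{ < > } < > Q
{ < > } < > ( )

[B [Q { [B [Q < >]] }] [B [Q < >] [B [Q ( )]]]]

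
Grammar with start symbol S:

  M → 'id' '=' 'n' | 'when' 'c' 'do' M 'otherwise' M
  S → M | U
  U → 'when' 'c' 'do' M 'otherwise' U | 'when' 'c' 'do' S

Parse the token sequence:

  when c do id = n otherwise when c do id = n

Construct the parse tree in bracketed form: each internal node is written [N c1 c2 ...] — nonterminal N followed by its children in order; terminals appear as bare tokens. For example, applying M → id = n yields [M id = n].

[S [U when c do [M id = n] otherwise [U when c do [S [M id = n]]]]]

S
U
when c do M otherwise U
when c do id = n otherwise U
when c do id = n otherwise when c do S
when c do id = n otherwise when c do M
when c do id = n otherwise when c do id = n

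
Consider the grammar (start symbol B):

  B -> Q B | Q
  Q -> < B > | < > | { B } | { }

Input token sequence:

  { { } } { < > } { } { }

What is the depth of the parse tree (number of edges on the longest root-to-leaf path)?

5

[B [Q { [B [Q { }]] }] [B [Q { [B [Q < >]] }] [B [Q { }] [B [Q { }]]]]]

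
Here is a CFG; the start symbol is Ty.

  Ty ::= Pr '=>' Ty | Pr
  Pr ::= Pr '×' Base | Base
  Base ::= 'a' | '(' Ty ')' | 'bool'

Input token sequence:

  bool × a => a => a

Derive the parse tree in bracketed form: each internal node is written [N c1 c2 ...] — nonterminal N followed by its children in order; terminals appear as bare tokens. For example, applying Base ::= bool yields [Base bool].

[Ty [Pr [Pr [Base bool]] × [Base a]] => [Ty [Pr [Base a]] => [Ty [Pr [Base a]]]]]

Ty
Pr => Ty
Pr × Base => Ty
Base × Base => Ty
bool × Base => Ty
bool × a => Ty
bool × a => Pr => Ty
bool × a => Base => Ty
bool × a => a => Ty
bool × a => a => Pr
bool × a => a => Base
bool × a => a => a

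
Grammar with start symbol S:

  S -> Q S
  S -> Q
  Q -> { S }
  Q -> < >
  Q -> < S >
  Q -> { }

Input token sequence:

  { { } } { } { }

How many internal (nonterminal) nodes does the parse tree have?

[S [Q { [S [Q { }]] }] [S [Q { }] [S [Q { }]]]]

8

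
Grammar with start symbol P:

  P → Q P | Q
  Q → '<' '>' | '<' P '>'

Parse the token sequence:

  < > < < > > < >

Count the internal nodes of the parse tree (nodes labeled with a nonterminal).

8

[P [Q < >] [P [Q < [P [Q < >]] >] [P [Q < >]]]]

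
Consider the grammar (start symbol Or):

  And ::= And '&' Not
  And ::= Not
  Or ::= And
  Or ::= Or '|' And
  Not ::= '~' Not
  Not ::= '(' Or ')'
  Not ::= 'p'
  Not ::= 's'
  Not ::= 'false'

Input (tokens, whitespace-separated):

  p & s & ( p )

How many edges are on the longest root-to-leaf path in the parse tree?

6

[Or [And [And [And [Not p]] & [Not s]] & [Not ( [Or [And [Not p]]] )]]]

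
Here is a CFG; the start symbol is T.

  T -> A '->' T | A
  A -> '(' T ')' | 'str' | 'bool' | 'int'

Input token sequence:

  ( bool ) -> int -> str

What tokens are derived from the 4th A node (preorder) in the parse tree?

[T [A ( [T [A bool]] )] -> [T [A int] -> [T [A str]]]]

str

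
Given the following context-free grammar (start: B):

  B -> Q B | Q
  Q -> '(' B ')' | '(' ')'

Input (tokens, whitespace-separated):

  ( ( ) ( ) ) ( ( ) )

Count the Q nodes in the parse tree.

5

[B [Q ( [B [Q ( )] [B [Q ( )]]] )] [B [Q ( [B [Q ( )]] )]]]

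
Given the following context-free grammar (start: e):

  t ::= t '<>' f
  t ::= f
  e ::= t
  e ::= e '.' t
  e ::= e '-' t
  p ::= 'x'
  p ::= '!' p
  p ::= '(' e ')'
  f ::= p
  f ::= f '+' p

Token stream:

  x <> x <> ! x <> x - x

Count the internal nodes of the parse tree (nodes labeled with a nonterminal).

18

[e [e [t [t [t [t [f [p x]]] <> [f [p x]]] <> [f [p ! [p x]]]] <> [f [p x]]]] - [t [f [p x]]]]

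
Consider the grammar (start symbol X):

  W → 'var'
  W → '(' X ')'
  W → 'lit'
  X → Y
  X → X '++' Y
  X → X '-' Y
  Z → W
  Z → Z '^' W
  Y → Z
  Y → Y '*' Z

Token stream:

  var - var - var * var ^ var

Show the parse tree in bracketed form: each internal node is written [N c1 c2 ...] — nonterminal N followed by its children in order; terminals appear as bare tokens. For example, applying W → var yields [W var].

[X [X [X [Y [Z [W var]]]] - [Y [Z [W var]]]] - [Y [Y [Z [W var]]] * [Z [Z [W var]] ^ [W var]]]]

X
X - Y
X - Y - Y
Y - Y - Y
Z - Y - Y
W - Y - Y
var - Y - Y
var - Z - Y
var - W - Y
var - var - Y
var - var - Y * Z
var - var - Z * Z
var - var - W * Z
var - var - var * Z
var - var - var * Z ^ W
var - var - var * W ^ W
var - var - var * var ^ W
var - var - var * var ^ var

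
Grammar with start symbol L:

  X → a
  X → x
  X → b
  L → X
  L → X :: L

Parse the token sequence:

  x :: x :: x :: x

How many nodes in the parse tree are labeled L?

[L [X x] :: [L [X x] :: [L [X x] :: [L [X x]]]]]

4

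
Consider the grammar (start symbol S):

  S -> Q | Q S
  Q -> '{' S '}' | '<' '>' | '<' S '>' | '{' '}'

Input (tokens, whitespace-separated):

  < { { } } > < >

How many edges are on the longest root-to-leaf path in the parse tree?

[S [Q < [S [Q { [S [Q { }]] }]] >] [S [Q < >]]]

6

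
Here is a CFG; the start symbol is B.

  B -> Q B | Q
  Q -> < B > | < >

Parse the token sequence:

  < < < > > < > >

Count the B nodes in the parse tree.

4

[B [Q < [B [Q < [B [Q < >]] >] [B [Q < >]]] >]]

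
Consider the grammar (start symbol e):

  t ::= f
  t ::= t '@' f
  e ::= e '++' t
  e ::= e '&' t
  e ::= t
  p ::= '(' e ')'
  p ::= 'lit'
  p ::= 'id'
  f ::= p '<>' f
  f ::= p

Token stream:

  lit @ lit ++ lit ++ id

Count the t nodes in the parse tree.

4

[e [e [e [t [t [f [p lit]]] @ [f [p lit]]]] ++ [t [f [p lit]]]] ++ [t [f [p id]]]]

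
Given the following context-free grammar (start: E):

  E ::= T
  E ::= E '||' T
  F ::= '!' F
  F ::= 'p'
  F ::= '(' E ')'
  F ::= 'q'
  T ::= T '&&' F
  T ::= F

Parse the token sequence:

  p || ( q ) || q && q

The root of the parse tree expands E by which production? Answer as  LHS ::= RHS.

E ::= E '||' T

[E [E [E [T [F p]]] || [T [F ( [E [T [F q]]] )]]] || [T [T [F q]] && [F q]]]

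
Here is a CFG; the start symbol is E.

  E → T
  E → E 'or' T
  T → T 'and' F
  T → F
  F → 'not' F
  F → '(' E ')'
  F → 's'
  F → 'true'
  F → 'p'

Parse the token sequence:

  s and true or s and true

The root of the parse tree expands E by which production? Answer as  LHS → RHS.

[E [E [T [T [F s]] and [F true]]] or [T [T [F s]] and [F true]]]

E → E 'or' T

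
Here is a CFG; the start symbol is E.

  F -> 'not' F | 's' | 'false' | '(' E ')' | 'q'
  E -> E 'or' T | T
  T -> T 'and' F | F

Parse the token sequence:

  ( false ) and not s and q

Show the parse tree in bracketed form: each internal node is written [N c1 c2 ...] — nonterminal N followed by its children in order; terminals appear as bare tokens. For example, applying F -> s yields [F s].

E
T
T and F
T and F and F
F and F and F
( E ) and F and F
( T ) and F and F
( F ) and F and F
( false ) and F and F
( false ) and not F and F
( false ) and not s and F
( false ) and not s and q

[E [T [T [T [F ( [E [T [F false]]] )]] and [F not [F s]]] and [F q]]]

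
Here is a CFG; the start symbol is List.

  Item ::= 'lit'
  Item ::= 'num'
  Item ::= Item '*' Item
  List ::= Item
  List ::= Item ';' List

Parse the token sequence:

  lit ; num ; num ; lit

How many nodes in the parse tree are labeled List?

4

[List [Item lit] ; [List [Item num] ; [List [Item num] ; [List [Item lit]]]]]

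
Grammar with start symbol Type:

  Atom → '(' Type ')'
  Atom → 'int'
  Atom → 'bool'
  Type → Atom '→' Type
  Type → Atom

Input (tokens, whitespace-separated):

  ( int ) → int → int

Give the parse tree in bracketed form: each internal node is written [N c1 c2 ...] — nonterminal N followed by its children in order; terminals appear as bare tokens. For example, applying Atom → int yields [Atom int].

[Type [Atom ( [Type [Atom int]] )] → [Type [Atom int] → [Type [Atom int]]]]

Type
Atom → Type
( Type ) → Type
( Atom ) → Type
( int ) → Type
( int ) → Atom → Type
( int ) → int → Type
( int ) → int → Atom
( int ) → int → int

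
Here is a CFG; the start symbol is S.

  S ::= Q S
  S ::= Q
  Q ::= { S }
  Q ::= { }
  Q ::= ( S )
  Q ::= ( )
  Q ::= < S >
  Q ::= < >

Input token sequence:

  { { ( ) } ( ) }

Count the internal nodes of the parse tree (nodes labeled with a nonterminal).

[S [Q { [S [Q { [S [Q ( )]] }] [S [Q ( )]]] }]]

8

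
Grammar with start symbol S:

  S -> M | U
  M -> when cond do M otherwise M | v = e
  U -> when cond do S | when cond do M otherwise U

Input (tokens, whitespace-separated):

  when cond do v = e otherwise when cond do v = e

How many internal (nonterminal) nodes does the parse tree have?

[S [U when cond do [M v = e] otherwise [U when cond do [S [M v = e]]]]]

6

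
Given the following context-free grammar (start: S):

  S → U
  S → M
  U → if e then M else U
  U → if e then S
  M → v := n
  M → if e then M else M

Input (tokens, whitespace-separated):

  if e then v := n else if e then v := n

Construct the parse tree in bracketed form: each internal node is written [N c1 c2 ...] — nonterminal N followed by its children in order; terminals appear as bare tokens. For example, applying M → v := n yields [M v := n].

[S [U if e then [M v := n] else [U if e then [S [M v := n]]]]]

S
U
if e then M else U
if e then v := n else U
if e then v := n else if e then S
if e then v := n else if e then M
if e then v := n else if e then v := n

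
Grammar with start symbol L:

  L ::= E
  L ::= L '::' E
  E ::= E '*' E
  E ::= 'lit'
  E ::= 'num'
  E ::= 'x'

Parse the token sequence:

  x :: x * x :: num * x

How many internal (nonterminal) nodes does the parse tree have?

[L [L [L [E x]] :: [E [E x] * [E x]]] :: [E [E num] * [E x]]]

10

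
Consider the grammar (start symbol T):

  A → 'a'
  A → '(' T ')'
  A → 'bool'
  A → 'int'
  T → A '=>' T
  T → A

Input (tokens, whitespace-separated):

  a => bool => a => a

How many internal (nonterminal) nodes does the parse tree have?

8

[T [A a] => [T [A bool] => [T [A a] => [T [A a]]]]]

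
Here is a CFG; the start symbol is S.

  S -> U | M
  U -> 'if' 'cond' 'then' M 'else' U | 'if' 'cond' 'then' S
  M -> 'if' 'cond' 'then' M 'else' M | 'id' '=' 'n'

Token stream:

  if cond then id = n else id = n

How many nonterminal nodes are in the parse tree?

[S [M if cond then [M id = n] else [M id = n]]]

4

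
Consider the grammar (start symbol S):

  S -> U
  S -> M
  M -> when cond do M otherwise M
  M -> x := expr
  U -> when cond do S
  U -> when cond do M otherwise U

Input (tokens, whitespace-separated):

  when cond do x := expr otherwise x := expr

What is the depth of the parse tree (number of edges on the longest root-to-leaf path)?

3

[S [M when cond do [M x := expr] otherwise [M x := expr]]]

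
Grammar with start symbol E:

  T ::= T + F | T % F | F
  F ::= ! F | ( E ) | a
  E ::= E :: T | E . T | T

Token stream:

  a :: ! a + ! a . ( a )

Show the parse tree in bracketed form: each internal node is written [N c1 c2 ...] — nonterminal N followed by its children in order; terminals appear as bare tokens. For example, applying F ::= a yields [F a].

[E [E [E [T [F a]]] :: [T [T [F ! [F a]]] + [F ! [F a]]]] . [T [F ( [E [T [F a]]] )]]]

E
E . T
E :: T . T
T :: T . T
F :: T . T
a :: T . T
a :: T + F . T
a :: F + F . T
a :: ! F + F . T
a :: ! a + F . T
a :: ! a + ! F . T
a :: ! a + ! a . T
a :: ! a + ! a . F
a :: ! a + ! a . ( E )
a :: ! a + ! a . ( T )
a :: ! a + ! a . ( F )
a :: ! a + ! a . ( a )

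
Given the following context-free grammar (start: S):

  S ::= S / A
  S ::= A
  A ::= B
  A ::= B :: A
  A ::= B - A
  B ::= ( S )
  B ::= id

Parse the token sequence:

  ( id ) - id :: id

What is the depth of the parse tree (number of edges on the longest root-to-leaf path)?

6

[S [A [B ( [S [A [B id]]] )] - [A [B id] :: [A [B id]]]]]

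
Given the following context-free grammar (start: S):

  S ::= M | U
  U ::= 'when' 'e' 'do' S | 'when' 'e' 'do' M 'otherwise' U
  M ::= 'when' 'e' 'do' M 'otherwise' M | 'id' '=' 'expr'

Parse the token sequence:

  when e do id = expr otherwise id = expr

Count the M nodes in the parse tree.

3

[S [M when e do [M id = expr] otherwise [M id = expr]]]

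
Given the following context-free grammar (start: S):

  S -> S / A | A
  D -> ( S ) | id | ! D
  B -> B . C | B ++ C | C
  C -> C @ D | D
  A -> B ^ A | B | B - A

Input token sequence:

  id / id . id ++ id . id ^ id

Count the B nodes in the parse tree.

[S [S [A [B [C [D id]]]]] / [A [B [B [B [B [C [D id]]] . [C [D id]]] ++ [C [D id]]] . [C [D id]]] ^ [A [B [C [D id]]]]]]

6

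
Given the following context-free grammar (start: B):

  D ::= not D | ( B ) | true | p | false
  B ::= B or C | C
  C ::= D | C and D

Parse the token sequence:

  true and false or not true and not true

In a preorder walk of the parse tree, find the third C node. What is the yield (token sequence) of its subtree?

[B [B [C [C [D true]] and [D false]]] or [C [C [D not [D true]]] and [D not [D true]]]]

not true and not true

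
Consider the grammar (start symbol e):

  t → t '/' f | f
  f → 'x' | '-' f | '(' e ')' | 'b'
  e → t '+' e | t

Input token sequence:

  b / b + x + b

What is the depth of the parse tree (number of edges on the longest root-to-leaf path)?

[e [t [t [f b]] / [f b]] + [e [t [f x]] + [e [t [f b]]]]]

5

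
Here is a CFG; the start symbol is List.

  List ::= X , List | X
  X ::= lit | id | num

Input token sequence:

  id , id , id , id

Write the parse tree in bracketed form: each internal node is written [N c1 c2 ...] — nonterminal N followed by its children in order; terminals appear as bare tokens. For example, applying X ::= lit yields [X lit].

[List [X id] , [List [X id] , [List [X id] , [List [X id]]]]]

List
X , List
id , List
id , X , List
id , id , List
id , id , X , List
id , id , id , List
id , id , id , X
id , id , id , id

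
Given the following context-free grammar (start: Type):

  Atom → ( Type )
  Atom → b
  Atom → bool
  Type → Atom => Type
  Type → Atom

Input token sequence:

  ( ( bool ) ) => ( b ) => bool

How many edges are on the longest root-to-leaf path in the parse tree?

6

[Type [Atom ( [Type [Atom ( [Type [Atom bool]] )]] )] => [Type [Atom ( [Type [Atom b]] )] => [Type [Atom bool]]]]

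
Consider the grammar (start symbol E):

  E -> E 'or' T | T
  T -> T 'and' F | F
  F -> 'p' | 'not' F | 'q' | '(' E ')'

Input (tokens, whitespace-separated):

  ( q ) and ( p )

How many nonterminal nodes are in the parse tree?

11

[E [T [T [F ( [E [T [F q]]] )]] and [F ( [E [T [F p]]] )]]]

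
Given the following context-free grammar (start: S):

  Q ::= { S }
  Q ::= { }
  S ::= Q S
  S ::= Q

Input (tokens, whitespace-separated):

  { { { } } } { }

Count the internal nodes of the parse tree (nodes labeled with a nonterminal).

8

[S [Q { [S [Q { [S [Q { }]] }]] }] [S [Q { }]]]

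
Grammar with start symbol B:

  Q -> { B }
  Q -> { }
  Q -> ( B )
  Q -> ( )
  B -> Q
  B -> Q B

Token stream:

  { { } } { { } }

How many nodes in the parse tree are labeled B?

4

[B [Q { [B [Q { }]] }] [B [Q { [B [Q { }]] }]]]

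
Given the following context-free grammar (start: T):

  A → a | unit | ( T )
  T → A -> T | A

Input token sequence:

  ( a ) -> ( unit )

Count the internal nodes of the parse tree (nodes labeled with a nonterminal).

[T [A ( [T [A a]] )] -> [T [A ( [T [A unit]] )]]]

8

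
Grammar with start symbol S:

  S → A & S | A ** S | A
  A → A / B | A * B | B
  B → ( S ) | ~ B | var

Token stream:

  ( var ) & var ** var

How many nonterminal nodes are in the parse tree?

[S [A [B ( [S [A [B var]]] )]] & [S [A [B var]] ** [S [A [B var]]]]]

12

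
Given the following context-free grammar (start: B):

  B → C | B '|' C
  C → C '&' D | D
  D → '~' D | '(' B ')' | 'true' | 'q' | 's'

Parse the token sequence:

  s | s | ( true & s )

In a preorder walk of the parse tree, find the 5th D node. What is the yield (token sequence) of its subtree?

[B [B [B [C [D s]]] | [C [D s]]] | [C [D ( [B [C [C [D true]] & [D s]]] )]]]

s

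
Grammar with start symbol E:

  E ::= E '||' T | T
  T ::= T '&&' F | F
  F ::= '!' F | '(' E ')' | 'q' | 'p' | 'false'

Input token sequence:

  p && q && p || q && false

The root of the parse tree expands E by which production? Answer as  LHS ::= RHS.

[E [E [T [T [T [F p]] && [F q]] && [F p]]] || [T [T [F q]] && [F false]]]

E ::= E '||' T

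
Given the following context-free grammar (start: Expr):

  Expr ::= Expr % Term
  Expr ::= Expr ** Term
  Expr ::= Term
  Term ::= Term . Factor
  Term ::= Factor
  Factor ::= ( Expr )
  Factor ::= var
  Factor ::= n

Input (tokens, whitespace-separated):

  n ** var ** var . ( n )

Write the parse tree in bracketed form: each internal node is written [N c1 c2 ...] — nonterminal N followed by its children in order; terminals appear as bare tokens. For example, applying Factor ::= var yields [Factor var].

Expr
Expr ** Term
Expr ** Term ** Term
Term ** Term ** Term
Factor ** Term ** Term
n ** Term ** Term
n ** Factor ** Term
n ** var ** Term
n ** var ** Term . Factor
n ** var ** Factor . Factor
n ** var ** var . Factor
n ** var ** var . ( Expr )
n ** var ** var . ( Term )
n ** var ** var . ( Factor )
n ** var ** var . ( n )

[Expr [Expr [Expr [Term [Factor n]]] ** [Term [Factor var]]] ** [Term [Term [Factor var]] . [Factor ( [Expr [Term [Factor n]]] )]]]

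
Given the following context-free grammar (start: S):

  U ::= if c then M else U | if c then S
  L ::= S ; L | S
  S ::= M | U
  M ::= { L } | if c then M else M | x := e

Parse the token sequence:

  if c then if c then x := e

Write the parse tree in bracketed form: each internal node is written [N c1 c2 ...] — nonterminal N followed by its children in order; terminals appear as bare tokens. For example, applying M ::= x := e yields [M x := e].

S
U
if c then S
if c then U
if c then if c then S
if c then if c then M
if c then if c then x := e

[S [U if c then [S [U if c then [S [M x := e]]]]]]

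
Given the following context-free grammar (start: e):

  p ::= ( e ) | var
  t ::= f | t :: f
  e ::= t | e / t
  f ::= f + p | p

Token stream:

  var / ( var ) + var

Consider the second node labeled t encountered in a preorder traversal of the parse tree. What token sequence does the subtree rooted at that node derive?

[e [e [t [f [p var]]]] / [t [f [f [p ( [e [t [f [p var]]]] )]] + [p var]]]]

( var ) + var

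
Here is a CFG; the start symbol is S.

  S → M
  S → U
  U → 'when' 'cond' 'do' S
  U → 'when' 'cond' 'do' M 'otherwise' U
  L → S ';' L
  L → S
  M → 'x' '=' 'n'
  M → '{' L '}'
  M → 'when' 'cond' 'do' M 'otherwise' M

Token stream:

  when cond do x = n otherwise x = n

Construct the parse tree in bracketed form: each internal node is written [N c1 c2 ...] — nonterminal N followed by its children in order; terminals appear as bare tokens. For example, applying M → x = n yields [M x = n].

[S [M when cond do [M x = n] otherwise [M x = n]]]

S
M
when cond do M otherwise M
when cond do x = n otherwise M
when cond do x = n otherwise x = n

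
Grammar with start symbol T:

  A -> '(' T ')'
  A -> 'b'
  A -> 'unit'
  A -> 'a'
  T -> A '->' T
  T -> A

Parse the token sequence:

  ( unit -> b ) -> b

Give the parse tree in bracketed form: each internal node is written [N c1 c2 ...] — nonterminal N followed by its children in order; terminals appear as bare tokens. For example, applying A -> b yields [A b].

[T [A ( [T [A unit] -> [T [A b]]] )] -> [T [A b]]]

T
A -> T
( T ) -> T
( A -> T ) -> T
( unit -> T ) -> T
( unit -> A ) -> T
( unit -> b ) -> T
( unit -> b ) -> A
( unit -> b ) -> b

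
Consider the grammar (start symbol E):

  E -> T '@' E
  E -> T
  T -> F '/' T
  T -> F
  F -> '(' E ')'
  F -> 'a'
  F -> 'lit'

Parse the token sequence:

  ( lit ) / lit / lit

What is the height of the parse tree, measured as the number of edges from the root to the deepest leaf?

[E [T [F ( [E [T [F lit]]] )] / [T [F lit] / [T [F lit]]]]]

6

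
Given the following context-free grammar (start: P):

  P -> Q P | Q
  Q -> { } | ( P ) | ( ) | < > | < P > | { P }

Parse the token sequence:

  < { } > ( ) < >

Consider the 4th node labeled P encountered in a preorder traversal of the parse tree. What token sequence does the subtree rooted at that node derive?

[P [Q < [P [Q { }]] >] [P [Q ( )] [P [Q < >]]]]

< >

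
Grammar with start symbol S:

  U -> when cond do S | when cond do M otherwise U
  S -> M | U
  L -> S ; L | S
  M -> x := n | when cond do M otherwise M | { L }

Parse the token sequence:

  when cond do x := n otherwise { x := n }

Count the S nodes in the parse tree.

2

[S [M when cond do [M x := n] otherwise [M { [L [S [M x := n]]] }]]]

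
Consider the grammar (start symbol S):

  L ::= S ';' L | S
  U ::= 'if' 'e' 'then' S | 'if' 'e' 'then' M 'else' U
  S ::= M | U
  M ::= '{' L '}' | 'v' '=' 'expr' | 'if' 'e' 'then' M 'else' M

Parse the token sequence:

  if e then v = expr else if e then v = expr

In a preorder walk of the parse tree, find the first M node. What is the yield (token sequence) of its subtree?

v = expr

[S [U if e then [M v = expr] else [U if e then [S [M v = expr]]]]]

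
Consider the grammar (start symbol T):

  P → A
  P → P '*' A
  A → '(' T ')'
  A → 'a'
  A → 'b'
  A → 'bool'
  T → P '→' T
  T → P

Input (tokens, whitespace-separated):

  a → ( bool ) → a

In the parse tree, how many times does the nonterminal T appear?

[T [P [A a]] → [T [P [A ( [T [P [A bool]]] )]] → [T [P [A a]]]]]

4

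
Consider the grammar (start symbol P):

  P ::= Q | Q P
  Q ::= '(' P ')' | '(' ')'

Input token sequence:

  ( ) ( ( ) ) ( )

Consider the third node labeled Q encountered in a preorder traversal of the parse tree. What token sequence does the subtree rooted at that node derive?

( )

[P [Q ( )] [P [Q ( [P [Q ( )]] )] [P [Q ( )]]]]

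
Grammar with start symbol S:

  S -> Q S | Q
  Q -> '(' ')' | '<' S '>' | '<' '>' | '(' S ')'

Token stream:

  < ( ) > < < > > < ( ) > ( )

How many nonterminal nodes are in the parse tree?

14

[S [Q < [S [Q ( )]] >] [S [Q < [S [Q < >]] >] [S [Q < [S [Q ( )]] >] [S [Q ( )]]]]]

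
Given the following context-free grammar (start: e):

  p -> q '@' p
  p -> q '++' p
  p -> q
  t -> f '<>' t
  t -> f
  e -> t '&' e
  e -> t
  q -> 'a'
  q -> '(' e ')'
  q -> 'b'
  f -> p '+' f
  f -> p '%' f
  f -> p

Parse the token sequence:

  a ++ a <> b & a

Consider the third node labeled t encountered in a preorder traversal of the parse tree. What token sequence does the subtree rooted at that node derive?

[e [t [f [p [q a] ++ [p [q a]]]] <> [t [f [p [q b]]]]] & [e [t [f [p [q a]]]]]]

a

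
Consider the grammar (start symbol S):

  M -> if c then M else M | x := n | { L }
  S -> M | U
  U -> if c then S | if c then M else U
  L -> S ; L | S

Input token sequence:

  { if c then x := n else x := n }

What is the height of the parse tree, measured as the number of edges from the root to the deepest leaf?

6

[S [M { [L [S [M if c then [M x := n] else [M x := n]]]] }]]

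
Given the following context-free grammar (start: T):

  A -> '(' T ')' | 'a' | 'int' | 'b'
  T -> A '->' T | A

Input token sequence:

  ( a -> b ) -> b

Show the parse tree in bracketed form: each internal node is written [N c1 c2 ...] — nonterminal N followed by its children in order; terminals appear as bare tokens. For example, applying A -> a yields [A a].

T
A -> T
( T ) -> T
( A -> T ) -> T
( a -> T ) -> T
( a -> A ) -> T
( a -> b ) -> T
( a -> b ) -> A
( a -> b ) -> b

[T [A ( [T [A a] -> [T [A b]]] )] -> [T [A b]]]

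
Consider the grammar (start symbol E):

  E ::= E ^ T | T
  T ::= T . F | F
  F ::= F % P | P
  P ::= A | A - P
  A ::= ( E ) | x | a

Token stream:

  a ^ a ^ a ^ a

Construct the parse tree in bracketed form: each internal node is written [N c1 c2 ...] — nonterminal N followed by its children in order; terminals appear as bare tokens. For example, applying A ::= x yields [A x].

[E [E [E [E [T [F [P [A a]]]]] ^ [T [F [P [A a]]]]] ^ [T [F [P [A a]]]]] ^ [T [F [P [A a]]]]]

E
E ^ T
E ^ T ^ T
E ^ T ^ T ^ T
T ^ T ^ T ^ T
F ^ T ^ T ^ T
P ^ T ^ T ^ T
A ^ T ^ T ^ T
a ^ T ^ T ^ T
a ^ F ^ T ^ T
a ^ P ^ T ^ T
a ^ A ^ T ^ T
a ^ a ^ T ^ T
a ^ a ^ F ^ T
a ^ a ^ P ^ T
a ^ a ^ A ^ T
a ^ a ^ a ^ T
a ^ a ^ a ^ F
a ^ a ^ a ^ P
a ^ a ^ a ^ A
a ^ a ^ a ^ a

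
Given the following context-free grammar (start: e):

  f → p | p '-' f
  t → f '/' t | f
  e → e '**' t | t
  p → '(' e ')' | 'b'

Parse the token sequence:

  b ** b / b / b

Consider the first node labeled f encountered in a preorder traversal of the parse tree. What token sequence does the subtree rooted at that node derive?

b

[e [e [t [f [p b]]]] ** [t [f [p b]] / [t [f [p b]] / [t [f [p b]]]]]]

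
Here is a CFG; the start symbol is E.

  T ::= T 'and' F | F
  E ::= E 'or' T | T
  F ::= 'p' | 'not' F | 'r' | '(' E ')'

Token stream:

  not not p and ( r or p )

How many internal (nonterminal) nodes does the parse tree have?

[E [T [T [F not [F not [F p]]]] and [F ( [E [E [T [F r]]] or [T [F p]]] )]]]

13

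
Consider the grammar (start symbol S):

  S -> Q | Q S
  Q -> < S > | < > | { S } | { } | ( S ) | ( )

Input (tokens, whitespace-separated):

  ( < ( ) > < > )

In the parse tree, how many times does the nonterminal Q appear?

4

[S [Q ( [S [Q < [S [Q ( )]] >] [S [Q < >]]] )]]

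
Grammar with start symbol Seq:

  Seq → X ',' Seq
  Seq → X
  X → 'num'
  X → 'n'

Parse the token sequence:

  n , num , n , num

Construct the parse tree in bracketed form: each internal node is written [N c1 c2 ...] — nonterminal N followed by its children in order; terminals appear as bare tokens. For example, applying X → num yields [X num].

[Seq [X n] , [Seq [X num] , [Seq [X n] , [Seq [X num]]]]]

Seq
X , Seq
n , Seq
n , X , Seq
n , num , Seq
n , num , X , Seq
n , num , n , Seq
n , num , n , X
n , num , n , num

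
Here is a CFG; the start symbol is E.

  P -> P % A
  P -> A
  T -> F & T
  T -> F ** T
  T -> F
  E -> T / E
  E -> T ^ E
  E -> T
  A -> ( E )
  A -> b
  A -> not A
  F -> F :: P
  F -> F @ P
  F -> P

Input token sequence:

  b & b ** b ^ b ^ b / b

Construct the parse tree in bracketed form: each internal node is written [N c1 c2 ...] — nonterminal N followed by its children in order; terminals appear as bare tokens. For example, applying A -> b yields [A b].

[E [T [F [P [A b]]] & [T [F [P [A b]]] ** [T [F [P [A b]]]]]] ^ [E [T [F [P [A b]]]] ^ [E [T [F [P [A b]]]] / [E [T [F [P [A b]]]]]]]]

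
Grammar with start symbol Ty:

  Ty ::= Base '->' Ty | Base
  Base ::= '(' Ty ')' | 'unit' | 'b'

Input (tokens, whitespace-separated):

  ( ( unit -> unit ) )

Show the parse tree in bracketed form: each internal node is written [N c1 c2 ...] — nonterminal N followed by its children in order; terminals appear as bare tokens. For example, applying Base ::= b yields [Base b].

[Ty [Base ( [Ty [Base ( [Ty [Base unit] -> [Ty [Base unit]]] )]] )]]

Ty
Base
( Ty )
( Base )
( ( Ty ) )
( ( Base -> Ty ) )
( ( unit -> Ty ) )
( ( unit -> Base ) )
( ( unit -> unit ) )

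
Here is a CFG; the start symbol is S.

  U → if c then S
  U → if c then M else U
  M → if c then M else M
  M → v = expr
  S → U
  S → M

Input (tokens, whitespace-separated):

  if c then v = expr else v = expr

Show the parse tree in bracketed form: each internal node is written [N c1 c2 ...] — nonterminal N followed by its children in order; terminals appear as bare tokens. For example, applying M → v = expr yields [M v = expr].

S
M
if c then M else M
if c then v = expr else M
if c then v = expr else v = expr

[S [M if c then [M v = expr] else [M v = expr]]]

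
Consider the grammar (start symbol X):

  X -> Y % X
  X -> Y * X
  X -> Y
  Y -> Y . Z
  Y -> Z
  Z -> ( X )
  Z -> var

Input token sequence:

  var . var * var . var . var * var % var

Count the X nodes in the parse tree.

[X [Y [Y [Z var]] . [Z var]] * [X [Y [Y [Y [Z var]] . [Z var]] . [Z var]] * [X [Y [Z var]] % [X [Y [Z var]]]]]]

4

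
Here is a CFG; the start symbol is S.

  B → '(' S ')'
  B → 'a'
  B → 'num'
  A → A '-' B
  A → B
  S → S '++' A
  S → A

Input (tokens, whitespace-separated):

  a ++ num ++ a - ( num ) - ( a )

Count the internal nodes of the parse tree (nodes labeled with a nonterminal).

19

[S [S [S [A [B a]]] ++ [A [B num]]] ++ [A [A [A [B a]] - [B ( [S [A [B num]]] )]] - [B ( [S [A [B a]]] )]]]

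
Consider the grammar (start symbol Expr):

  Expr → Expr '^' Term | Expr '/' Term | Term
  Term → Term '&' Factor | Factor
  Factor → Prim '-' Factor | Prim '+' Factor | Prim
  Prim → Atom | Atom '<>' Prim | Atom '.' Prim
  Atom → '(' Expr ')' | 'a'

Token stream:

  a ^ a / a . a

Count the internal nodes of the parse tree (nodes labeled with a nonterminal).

[Expr [Expr [Expr [Term [Factor [Prim [Atom a]]]]] ^ [Term [Factor [Prim [Atom a]]]]] / [Term [Factor [Prim [Atom a] . [Prim [Atom a]]]]]]

17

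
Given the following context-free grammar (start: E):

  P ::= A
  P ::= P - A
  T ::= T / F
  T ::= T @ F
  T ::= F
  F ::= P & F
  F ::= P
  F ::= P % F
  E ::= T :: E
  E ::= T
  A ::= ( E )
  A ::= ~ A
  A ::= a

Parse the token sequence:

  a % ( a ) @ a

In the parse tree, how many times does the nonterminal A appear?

4

[E [T [T [F [P [A a]] % [F [P [A ( [E [T [F [P [A a]]]]] )]]]]] @ [F [P [A a]]]]]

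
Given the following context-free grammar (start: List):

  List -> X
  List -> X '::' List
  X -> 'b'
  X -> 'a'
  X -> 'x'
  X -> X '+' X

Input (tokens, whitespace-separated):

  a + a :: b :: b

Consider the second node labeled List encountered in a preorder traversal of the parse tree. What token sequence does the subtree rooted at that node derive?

b :: b

[List [X [X a] + [X a]] :: [List [X b] :: [List [X b]]]]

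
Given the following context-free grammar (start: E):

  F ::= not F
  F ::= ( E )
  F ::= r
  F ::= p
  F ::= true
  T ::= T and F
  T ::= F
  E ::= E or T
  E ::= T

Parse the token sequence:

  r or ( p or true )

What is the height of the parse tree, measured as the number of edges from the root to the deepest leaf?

7

[E [E [T [F r]]] or [T [F ( [E [E [T [F p]]] or [T [F true]]] )]]]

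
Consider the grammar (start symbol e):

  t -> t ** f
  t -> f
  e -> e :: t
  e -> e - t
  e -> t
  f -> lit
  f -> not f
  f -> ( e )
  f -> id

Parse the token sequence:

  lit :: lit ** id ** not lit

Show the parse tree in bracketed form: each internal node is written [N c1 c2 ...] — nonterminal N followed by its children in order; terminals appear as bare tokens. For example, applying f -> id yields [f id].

e
e :: t
t :: t
f :: t
lit :: t
lit :: t ** f
lit :: t ** f ** f
lit :: f ** f ** f
lit :: lit ** f ** f
lit :: lit ** id ** f
lit :: lit ** id ** not f
lit :: lit ** id ** not lit

[e [e [t [f lit]]] :: [t [t [t [f lit]] ** [f id]] ** [f not [f lit]]]]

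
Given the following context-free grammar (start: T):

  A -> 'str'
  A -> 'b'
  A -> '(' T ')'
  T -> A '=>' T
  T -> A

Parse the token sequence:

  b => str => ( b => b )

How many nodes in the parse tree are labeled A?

5

[T [A b] => [T [A str] => [T [A ( [T [A b] => [T [A b]]] )]]]]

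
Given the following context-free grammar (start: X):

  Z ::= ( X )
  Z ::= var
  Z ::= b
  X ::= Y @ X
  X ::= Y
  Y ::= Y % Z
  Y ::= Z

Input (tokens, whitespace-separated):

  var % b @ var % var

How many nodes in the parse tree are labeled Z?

4

[X [Y [Y [Z var]] % [Z b]] @ [X [Y [Y [Z var]] % [Z var]]]]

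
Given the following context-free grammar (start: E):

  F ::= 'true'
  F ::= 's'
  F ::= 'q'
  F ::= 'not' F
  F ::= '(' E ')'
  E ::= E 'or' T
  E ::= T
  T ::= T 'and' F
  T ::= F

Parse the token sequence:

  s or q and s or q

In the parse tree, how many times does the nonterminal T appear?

4

[E [E [E [T [F s]]] or [T [T [F q]] and [F s]]] or [T [F q]]]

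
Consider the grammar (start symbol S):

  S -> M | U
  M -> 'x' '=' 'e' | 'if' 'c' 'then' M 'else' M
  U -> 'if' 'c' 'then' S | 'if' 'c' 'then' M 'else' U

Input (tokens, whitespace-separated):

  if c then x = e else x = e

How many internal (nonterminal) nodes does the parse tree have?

[S [M if c then [M x = e] else [M x = e]]]

4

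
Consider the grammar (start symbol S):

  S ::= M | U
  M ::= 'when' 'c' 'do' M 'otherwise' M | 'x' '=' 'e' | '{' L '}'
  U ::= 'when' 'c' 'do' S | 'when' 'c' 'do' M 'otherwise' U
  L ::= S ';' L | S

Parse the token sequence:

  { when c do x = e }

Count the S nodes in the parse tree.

[S [M { [L [S [U when c do [S [M x = e]]]]] }]]

3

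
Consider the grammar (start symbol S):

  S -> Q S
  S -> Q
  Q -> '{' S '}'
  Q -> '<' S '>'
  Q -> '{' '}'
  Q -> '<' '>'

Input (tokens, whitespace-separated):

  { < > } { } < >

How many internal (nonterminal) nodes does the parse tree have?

8

[S [Q { [S [Q < >]] }] [S [Q { }] [S [Q < >]]]]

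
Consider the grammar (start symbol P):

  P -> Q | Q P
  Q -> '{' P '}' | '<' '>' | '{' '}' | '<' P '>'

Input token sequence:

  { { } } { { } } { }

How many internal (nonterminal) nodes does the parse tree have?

[P [Q { [P [Q { }]] }] [P [Q { [P [Q { }]] }] [P [Q { }]]]]

10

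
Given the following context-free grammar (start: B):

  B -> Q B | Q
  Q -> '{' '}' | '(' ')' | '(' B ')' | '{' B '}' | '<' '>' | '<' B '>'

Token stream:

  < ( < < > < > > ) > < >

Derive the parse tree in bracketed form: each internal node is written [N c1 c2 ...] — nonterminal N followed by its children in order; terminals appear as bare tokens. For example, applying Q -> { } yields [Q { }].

B
Q B
< B > B
< Q > B
< ( B ) > B
< ( Q ) > B
< ( < B > ) > B
< ( < Q B > ) > B
< ( < < > B > ) > B
< ( < < > Q > ) > B
< ( < < > < > > ) > B
< ( < < > < > > ) > Q
< ( < < > < > > ) > < >

[B [Q < [B [Q ( [B [Q < [B [Q < >] [B [Q < >]]] >]] )]] >] [B [Q < >]]]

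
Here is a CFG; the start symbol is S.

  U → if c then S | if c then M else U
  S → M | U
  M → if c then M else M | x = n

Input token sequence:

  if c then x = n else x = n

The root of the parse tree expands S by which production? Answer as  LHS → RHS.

[S [M if c then [M x = n] else [M x = n]]]

S → M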